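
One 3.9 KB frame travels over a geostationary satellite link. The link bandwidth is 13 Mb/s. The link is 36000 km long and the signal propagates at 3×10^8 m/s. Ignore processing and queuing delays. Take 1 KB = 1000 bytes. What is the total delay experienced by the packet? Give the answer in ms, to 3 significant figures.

L = 31200 bits.
Transmission delay = L/R = 31200 / 13000000 = 2.4 ms.
Propagation delay = d/s = 36000000 m / 300000000 m/s = 120 ms.
Total = 122 ms.

122 ms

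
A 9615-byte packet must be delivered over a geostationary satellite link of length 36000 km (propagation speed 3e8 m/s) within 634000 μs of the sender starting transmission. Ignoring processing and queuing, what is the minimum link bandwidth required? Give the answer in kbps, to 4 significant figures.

L = 76920 bits.
Propagation delay = 36000000 / 300000000 = 120000 μs.
Transmission budget = 634000 − 120000 = 514000 μs.
R ≥ L / t_tx = 76920 bits / 0.514 s = 149.6 kbps.

149.6 kbps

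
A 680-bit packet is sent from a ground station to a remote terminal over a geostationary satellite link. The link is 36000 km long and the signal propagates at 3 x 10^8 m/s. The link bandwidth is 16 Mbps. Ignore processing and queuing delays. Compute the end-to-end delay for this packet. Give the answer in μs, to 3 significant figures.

120000 μs

Transmission delay = L/R = 680 / 16000000 = 42.5 μs.
Propagation delay = d/s = 36000000 m / 300000000 m/s = 120000 μs.
Total = 120000 μs.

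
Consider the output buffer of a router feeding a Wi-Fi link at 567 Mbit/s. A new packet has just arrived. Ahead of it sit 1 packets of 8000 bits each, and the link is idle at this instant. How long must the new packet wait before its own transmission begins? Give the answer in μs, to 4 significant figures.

14.11 μs

Each queued packet: L/R = 8000/567000000 = 14.1093 μs.
1 queued → 14.1093 μs.
Queuing delay = 14.11 μs.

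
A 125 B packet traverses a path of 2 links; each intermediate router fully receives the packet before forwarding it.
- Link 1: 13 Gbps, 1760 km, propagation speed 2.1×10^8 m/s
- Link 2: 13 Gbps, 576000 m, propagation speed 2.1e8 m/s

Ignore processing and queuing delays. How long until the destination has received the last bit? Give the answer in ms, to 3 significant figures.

11.1 ms

L = 125 × 8 = 1000 bits.
Transmission delay per hop = L/R = 1000/13000000000 = 7.69231e-05 ms; 2 hops → 0.000153846 ms.
Propagation delays (d/s per hop): 8.38095, 2.74286 ms; sum = 11.1238 ms.
End-to-end = 11.1 ms.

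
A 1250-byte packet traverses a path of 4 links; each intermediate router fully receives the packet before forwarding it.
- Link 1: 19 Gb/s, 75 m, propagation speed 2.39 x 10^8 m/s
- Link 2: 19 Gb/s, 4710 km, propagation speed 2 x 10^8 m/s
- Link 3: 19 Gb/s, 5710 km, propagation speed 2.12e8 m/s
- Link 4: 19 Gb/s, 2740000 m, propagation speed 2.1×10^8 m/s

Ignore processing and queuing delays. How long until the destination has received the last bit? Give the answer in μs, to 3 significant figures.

63500 μs

L = 1250 × 8 = 10000 bits.
Transmission delay per hop = L/R = 10000/19000000000 = 0.526316 μs; 4 hops → 2.10526 μs.
Propagation delays (d/s per hop): 0.313808, 23550, 26934, 13047.6 μs; sum = 63531.9 μs.
End-to-end = 63500 μs.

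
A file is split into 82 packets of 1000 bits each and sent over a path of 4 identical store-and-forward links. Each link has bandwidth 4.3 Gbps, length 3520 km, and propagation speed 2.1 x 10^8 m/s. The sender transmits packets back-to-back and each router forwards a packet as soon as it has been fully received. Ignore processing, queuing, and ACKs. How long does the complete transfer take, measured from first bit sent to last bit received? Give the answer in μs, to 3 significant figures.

67100 μs

Per-hop transmission t_tx = L/R = 1000/4300000000 = 0.232558 μs.
Per-hop propagation t_prop = 3520000/210000000 = 16761.9 μs.
Pipeline fill: first packet needs 4·t_tx to clear all hops; remaining 81 packets each add one t_tx.
Total = (4+82-1)·t_tx + 4·t_prop = 85·0.232558 + 4·16761.9 = 67100 μs.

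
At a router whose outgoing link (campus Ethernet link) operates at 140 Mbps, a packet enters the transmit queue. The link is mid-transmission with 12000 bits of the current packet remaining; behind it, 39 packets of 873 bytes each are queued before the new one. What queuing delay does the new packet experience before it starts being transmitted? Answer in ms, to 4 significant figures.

2.031 ms

Each queued packet: L/R = 6984/140000000 = 0.0498857 ms.
39 queued → 1.94554 ms.
Plus remaining 12000 bits of current packet: 0.0857143 ms.
Queuing delay = 2.031 ms.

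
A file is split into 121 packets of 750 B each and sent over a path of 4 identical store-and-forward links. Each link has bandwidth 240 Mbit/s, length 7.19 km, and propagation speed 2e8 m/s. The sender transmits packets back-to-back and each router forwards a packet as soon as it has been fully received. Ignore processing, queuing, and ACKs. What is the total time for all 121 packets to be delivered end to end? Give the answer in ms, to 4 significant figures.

Per-hop transmission t_tx = L/R = 6000/240000000 = 0.025 ms.
Per-hop propagation t_prop = 7190/200000000 = 0.03595 ms.
Pipeline fill: first packet needs 4·t_tx to clear all hops; remaining 120 packets each add one t_tx.
Total = (4+121-1)·t_tx + 4·t_prop = 124·0.025 + 4·0.03595 = 3.244 ms.

3.244 ms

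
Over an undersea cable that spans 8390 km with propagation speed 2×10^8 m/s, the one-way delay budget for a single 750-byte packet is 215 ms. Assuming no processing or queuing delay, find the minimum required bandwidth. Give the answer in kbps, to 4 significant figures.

34.67 kbps

L = 6000 bits.
Propagation delay = 8390000 / 200000000 = 41.95 ms.
Transmission budget = 215 − 41.95 = 173.05 ms.
R ≥ L / t_tx = 6000 bits / 0.17305 s = 34.67 kbps.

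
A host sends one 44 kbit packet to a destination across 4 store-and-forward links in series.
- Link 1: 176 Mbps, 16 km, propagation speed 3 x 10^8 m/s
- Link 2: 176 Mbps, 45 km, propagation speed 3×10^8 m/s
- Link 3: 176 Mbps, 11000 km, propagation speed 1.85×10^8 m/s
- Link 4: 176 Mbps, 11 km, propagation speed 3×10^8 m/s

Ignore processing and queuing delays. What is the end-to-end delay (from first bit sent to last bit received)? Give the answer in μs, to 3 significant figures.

L = 44000 bits.
Transmission delay per hop = L/R = 44000/176000000 = 250 μs; 4 hops → 1000 μs.
Propagation delays (d/s per hop): 53.3333, 150, 59459.5, 36.6667 μs; sum = 59699.5 μs.
End-to-end = 60700 μs.

60700 μs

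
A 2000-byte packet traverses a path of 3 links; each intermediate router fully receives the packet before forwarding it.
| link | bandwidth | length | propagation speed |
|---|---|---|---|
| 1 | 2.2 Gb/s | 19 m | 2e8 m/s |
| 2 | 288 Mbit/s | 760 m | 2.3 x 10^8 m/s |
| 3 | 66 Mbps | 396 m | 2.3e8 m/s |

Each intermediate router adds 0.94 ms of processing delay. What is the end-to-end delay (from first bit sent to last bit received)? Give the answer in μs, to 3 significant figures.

L = 2000 × 8 = 16000 bits.
Transmission delays (L/R per hop): 7.27273, 55.5556, 242.424 μs; sum = 305.253 μs.
Propagation delays (d/s per hop): 0.095, 3.30435, 1.72174 μs; sum = 5.12109 μs.
Processing at 2 router(s): 2 × 0.94 ms = 1880 μs.
End-to-end = 2190 μs.

2190 μs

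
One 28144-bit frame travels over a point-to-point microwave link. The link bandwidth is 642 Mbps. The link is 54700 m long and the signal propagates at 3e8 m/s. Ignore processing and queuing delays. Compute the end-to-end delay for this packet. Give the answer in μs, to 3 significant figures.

226 μs

Transmission delay = L/R = 28144 / 642000000 = 43.838 μs.
Propagation delay = d/s = 54700 m / 300000000 m/s = 182.333 μs.
Total = 226 μs.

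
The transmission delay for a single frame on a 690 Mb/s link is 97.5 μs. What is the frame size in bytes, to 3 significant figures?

L = R × t_tx = 690000000 b/s × 9.75e-05 s = 67275 bits.
In bytes: 67275 / 8 = 8410 bytes.

8410 bytes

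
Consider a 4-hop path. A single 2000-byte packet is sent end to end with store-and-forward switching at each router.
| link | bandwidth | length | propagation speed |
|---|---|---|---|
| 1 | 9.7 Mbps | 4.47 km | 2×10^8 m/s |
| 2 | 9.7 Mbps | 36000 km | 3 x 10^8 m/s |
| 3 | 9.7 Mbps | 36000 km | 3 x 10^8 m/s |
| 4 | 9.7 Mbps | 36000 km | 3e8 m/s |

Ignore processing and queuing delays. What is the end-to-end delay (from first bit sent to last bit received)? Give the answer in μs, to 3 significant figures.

L = 2000 × 8 = 16000 bits.
Transmission delay per hop = L/R = 16000/9700000 = 1649.48 μs; 4 hops → 6597.94 μs.
Propagation delays (d/s per hop): 22.35, 120000, 120000, 120000 μs; sum = 360022 μs.
End-to-end = 367000 μs.

367000 μs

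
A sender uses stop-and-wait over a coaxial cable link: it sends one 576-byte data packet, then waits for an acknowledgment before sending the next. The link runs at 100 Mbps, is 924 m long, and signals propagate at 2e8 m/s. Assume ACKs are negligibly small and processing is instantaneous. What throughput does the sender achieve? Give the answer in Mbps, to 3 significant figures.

t_tx = L/R = 4608/100000000 = 4.608e-05 s.
t_prop = 924/200000000 = 4.62e-06 s; RTT = 9.24e-06 s.
Cycle = t_tx + RTT = 5.532e-05 s.
Throughput = L / cycle = 4608 / 5.532e-05 = 83.3 Mbps.

83.3 Mbps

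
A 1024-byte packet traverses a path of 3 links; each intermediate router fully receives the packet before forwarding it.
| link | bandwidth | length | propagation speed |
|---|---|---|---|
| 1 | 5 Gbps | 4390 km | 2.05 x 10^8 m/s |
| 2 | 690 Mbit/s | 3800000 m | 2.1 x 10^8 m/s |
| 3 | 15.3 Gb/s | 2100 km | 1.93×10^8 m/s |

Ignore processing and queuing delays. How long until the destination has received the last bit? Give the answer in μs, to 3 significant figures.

50400 μs

L = 1024 × 8 = 8192 bits.
Transmission delays (L/R per hop): 1.6384, 11.8725, 0.535425 μs; sum = 14.0463 μs.
Propagation delays (d/s per hop): 21414.6, 18095.2, 10880.8 μs; sum = 50390.7 μs.
End-to-end = 50400 μs.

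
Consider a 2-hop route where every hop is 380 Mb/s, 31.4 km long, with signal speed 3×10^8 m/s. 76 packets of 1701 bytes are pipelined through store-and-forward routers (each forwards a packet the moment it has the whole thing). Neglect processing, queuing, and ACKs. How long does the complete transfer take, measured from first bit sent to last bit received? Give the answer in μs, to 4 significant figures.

Per-hop transmission t_tx = L/R = 13608/380000000 = 35.8105 μs.
Per-hop propagation t_prop = 31400/300000000 = 104.667 μs.
Pipeline fill: first packet needs 2·t_tx to clear all hops; remaining 75 packets each add one t_tx.
Total = (2+76-1)·t_tx + 2·t_prop = 77·35.8105 + 2·104.667 = 2967 μs.

2967 μs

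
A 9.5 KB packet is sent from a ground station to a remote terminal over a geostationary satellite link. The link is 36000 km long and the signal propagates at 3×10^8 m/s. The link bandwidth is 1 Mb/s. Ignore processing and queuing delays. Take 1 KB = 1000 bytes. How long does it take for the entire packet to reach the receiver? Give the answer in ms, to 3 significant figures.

196 ms

L = 76000 bits.
Transmission delay = L/R = 76000 / 1000000 = 76 ms.
Propagation delay = d/s = 36000000 m / 300000000 m/s = 120 ms.
Total = 196 ms.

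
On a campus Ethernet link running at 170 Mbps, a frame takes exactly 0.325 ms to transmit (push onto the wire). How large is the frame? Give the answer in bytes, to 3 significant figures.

L = R × t_tx = 170000000 b/s × 0.000325 s = 55250 bits.
In bytes: 55250 / 8 = 6910 bytes.

6910 bytes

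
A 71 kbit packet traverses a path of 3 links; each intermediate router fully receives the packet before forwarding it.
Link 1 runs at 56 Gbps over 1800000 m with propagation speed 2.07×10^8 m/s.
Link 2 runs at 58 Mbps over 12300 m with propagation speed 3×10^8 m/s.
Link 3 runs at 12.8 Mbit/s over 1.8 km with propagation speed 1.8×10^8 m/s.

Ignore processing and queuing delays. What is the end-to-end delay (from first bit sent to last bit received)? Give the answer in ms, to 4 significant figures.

L = 71000 bits.
Transmission delays (L/R per hop): 0.00126786, 1.22414, 5.54688 ms; sum = 6.77228 ms.
Propagation delays (d/s per hop): 8.69565, 0.041, 0.01 ms; sum = 8.74665 ms.
End-to-end = 15.52 ms.

15.52 ms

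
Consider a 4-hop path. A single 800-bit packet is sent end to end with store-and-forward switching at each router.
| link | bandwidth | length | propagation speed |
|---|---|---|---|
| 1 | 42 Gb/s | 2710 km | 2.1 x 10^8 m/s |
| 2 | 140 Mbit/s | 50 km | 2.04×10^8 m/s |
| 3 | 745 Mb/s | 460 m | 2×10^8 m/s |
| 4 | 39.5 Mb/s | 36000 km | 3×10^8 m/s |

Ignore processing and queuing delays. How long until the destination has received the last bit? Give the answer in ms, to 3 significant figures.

133 ms

Transmission delays (L/R per hop): 1.90476e-05, 0.00571429, 0.00107383, 0.0202532 ms; sum = 0.0270603 ms.
Propagation delays (d/s per hop): 12.9048, 0.245098, 0.0023, 120 ms; sum = 133.152 ms.
End-to-end = 133 ms.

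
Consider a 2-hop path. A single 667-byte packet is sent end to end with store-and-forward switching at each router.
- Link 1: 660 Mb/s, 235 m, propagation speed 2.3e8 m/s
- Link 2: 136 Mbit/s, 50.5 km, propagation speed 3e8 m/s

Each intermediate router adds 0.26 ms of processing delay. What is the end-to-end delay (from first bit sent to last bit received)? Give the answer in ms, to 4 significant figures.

0.4767 ms

L = 667 × 8 = 5336 bits.
Transmission delays (L/R per hop): 0.00808485, 0.0392353 ms; sum = 0.0473201 ms.
Propagation delays (d/s per hop): 0.00102174, 0.168333 ms; sum = 0.169355 ms.
Processing at 1 router(s): 1 × 0.26 ms = 0.26 ms.
End-to-end = 0.4767 ms.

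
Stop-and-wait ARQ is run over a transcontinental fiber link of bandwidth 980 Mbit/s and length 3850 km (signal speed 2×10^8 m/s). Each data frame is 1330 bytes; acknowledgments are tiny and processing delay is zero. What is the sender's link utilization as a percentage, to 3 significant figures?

t_tx = L/R = 10640/980000000 = 1.08571e-05 s.
t_prop = 3850000/200000000 = 0.01925 s; RTT = 0.0385 s.
Cycle = t_tx + RTT = 0.0385109 s.
Utilization = t_tx / cycle = 1.08571e-05/0.0385109 = 0.0282 %.

0.0282 %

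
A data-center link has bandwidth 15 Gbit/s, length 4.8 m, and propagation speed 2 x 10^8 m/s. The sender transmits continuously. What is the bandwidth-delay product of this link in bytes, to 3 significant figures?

45.0 bytes

Propagation delay = 4.8 / 200000000 = 2.4e-08 s.
BDP = R × t_prop = 15000000000 × 2.4e-08 = 360 bits.
In bytes: 360/8 = 45.0 bytes.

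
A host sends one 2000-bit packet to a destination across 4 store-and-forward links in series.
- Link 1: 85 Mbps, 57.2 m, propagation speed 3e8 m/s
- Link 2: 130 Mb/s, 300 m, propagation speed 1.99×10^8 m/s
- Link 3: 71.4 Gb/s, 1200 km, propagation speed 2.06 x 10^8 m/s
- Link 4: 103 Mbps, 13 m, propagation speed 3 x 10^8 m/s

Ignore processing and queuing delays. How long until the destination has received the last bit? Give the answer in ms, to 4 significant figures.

5.885 ms

Transmission delays (L/R per hop): 0.0235294, 0.0153846, 2.80112e-05, 0.0194175 ms; sum = 0.0583595 ms.
Propagation delays (d/s per hop): 0.000190667, 0.00150754, 5.82524, 4.33333e-05 ms; sum = 5.82698 ms.
End-to-end = 5.885 ms.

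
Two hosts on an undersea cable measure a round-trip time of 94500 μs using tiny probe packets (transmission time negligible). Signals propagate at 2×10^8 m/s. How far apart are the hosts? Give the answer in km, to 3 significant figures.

9450 km

One-way propagation = RTT/2 = 47250 μs.
d = s × t = 200000000 × 0.04725 = 9450 km.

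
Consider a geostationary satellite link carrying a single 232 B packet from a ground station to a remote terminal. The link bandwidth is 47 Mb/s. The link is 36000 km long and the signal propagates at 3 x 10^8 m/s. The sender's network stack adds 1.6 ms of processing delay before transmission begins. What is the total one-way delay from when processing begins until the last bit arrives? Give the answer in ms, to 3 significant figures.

L = 232 × 8 = 1856 bits.
Transmission delay = L/R = 1856 / 47000000 = 0.0394894 ms.
Propagation delay = d/s = 36000000 m / 300000000 m/s = 120 ms.
Plus processing delay 1.6 ms = 1.6 ms.
Total = 122 ms.

122 ms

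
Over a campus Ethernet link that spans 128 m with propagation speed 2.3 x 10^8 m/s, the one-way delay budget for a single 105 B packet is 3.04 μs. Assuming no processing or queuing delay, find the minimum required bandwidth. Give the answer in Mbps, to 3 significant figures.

L = 840 bits.
Propagation delay = 128 / 2.3e+08 = 0.556522 μs.
Transmission budget = 3.04 − 0.556522 = 2.48348 μs.
R ≥ L / t_tx = 840 bits / 2.48348e-06 s = 338 Mbps.

338 Mbps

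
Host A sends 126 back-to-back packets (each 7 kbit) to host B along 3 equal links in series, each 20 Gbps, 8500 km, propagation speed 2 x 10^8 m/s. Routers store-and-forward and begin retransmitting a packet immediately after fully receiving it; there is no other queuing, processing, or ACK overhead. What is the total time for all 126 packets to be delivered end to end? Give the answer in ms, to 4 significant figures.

127.5 ms

Per-hop transmission t_tx = L/R = 7000/20000000000 = 0.00035 ms.
Per-hop propagation t_prop = 8500000/200000000 = 42.5 ms.
Pipeline fill: first packet needs 3·t_tx to clear all hops; remaining 125 packets each add one t_tx.
Total = (3+126-1)·t_tx + 3·t_prop = 128·0.00035 + 3·42.5 = 127.5 ms.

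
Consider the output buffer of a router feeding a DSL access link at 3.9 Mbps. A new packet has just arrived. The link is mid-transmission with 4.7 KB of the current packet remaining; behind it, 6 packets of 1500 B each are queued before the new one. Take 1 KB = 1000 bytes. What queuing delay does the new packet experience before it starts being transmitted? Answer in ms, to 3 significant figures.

Each queued packet: L/R = 12000/3900000 = 3.07692 ms.
6 queued → 18.4615 ms.
Plus remaining 37600 bits of current packet: 9.64103 ms.
Queuing delay = 28.1 ms.

28.1 ms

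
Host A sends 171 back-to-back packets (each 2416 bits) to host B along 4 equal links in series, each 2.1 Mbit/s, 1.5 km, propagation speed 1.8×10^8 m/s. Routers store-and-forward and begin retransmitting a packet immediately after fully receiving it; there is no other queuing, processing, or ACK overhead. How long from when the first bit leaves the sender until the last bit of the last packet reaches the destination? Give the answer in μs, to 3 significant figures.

Per-hop transmission t_tx = L/R = 2416/2100000 = 1150.48 μs.
Per-hop propagation t_prop = 1500/180000000 = 8.33333 μs.
Pipeline fill: first packet needs 4·t_tx to clear all hops; remaining 170 packets each add one t_tx.
Total = (4+171-1)·t_tx + 4·t_prop = 174·1150.48 + 4·8.33333 = 200000 μs.

200000 μs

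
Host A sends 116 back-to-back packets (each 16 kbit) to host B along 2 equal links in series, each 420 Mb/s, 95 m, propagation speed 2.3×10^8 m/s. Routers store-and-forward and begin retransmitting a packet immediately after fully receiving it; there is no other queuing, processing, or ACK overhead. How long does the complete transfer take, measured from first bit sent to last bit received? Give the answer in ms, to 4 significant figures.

4.458 ms

Per-hop transmission t_tx = L/R = 16000/420000000 = 0.0380952 ms.
Per-hop propagation t_prop = 95/2.3e+08 = 0.000413043 ms.
Pipeline fill: first packet needs 2·t_tx to clear all hops; remaining 115 packets each add one t_tx.
Total = (2+116-1)·t_tx + 2·t_prop = 117·0.0380952 + 2·0.000413043 = 4.458 ms.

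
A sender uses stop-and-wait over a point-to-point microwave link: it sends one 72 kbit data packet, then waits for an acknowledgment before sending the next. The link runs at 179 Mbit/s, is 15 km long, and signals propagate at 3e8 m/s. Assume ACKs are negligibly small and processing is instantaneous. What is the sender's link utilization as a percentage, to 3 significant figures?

80.1 %

t_tx = L/R = 72000/179000000 = 0.000402235 s.
t_prop = 15000/300000000 = 5e-05 s; RTT = 0.0001 s.
Cycle = t_tx + RTT = 0.000502235 s.
Utilization = t_tx / cycle = 0.000402235/0.000502235 = 80.1 %.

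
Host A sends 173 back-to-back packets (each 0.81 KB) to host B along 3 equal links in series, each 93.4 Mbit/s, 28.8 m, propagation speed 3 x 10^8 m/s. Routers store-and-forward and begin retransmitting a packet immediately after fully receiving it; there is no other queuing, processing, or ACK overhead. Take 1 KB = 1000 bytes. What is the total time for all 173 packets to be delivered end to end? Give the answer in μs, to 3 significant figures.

12100 μs

Per-hop transmission t_tx = L/R = 6480/93400000 = 69.379 μs.
Per-hop propagation t_prop = 28.8/300000000 = 0.096 μs.
Pipeline fill: first packet needs 3·t_tx to clear all hops; remaining 172 packets each add one t_tx.
Total = (3+173-1)·t_tx + 3·t_prop = 175·69.379 + 3·0.096 = 12100 μs.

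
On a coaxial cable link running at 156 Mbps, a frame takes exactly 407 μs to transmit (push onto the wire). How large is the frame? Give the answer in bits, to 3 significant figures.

L = R × t_tx = 156000000 b/s × 0.000407 s = 63492 bits.

63500 bits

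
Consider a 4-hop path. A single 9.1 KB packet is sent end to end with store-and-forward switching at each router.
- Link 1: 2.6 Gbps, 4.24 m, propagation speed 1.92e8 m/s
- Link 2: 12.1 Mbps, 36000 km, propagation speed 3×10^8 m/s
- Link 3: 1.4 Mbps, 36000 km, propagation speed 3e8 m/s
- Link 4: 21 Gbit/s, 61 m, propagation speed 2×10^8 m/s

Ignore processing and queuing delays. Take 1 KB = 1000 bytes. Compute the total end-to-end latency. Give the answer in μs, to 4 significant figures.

L = 72800 bits.
Transmission delays (L/R per hop): 28, 6016.53, 52000, 3.46667 μs; sum = 58048 μs.
Propagation delays (d/s per hop): 0.0220833, 120000, 120000, 0.305 μs; sum = 240000 μs.
End-to-end = 298000 μs.

298000 μs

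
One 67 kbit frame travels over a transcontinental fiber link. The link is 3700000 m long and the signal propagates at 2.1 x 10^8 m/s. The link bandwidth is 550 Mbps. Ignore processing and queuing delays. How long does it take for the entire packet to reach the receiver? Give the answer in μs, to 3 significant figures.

17700 μs

L = 67000 bits.
Transmission delay = L/R = 67000 / 550000000 = 121.818 μs.
Propagation delay = d/s = 3700000 m / 210000000 m/s = 17619 μs.
Total = 17700 μs.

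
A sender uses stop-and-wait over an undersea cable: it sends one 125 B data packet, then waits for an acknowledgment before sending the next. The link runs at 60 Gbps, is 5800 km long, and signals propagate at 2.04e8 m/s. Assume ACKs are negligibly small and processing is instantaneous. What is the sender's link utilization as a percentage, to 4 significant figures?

t_tx = L/R = 1000/60000000000 = 1.66667e-08 s.
t_prop = 5800000/204000000 = 0.0284314 s; RTT = 0.0568627 s.
Cycle = t_tx + RTT = 0.0568628 s.
Utilization = t_tx / cycle = 1.66667e-08/0.0568628 = 0.00002931 %.

0.00002931 %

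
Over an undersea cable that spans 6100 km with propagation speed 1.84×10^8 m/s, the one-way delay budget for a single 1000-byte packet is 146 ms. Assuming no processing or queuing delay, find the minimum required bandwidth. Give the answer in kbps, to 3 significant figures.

70.9 kbps

L = 8000 bits.
Propagation delay = 6100000 / 184000000 = 33.1522 ms.
Transmission budget = 146 − 33.1522 = 112.848 ms.
R ≥ L / t_tx = 8000 bits / 0.112848 s = 70.9 kbps.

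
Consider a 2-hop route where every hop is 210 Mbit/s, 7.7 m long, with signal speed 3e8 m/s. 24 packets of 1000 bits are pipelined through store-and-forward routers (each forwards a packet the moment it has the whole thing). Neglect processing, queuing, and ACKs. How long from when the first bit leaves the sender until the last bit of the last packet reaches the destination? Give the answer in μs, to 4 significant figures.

Per-hop transmission t_tx = L/R = 1000/210000000 = 4.7619 μs.
Per-hop propagation t_prop = 7.7/300000000 = 0.0256667 μs.
Pipeline fill: first packet needs 2·t_tx to clear all hops; remaining 23 packets each add one t_tx.
Total = (2+24-1)·t_tx + 2·t_prop = 25·4.7619 + 2·0.0256667 = 119.1 μs.

119.1 μs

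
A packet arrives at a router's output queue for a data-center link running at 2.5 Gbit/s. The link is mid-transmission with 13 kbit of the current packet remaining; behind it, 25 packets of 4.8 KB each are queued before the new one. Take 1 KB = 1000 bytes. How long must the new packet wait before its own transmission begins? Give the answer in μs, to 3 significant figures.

Each queued packet: L/R = 38400/2500000000 = 15.36 μs.
25 queued → 384 μs.
Plus remaining 13000 bits of current packet: 5.2 μs.
Queuing delay = 389 μs.

389 μs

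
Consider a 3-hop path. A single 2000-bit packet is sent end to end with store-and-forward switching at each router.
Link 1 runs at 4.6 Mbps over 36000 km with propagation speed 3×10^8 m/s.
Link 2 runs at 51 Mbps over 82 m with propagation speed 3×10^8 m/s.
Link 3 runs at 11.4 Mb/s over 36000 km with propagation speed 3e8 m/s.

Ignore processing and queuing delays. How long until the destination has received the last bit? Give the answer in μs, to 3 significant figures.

241000 μs

Transmission delays (L/R per hop): 434.783, 39.2157, 175.439 μs; sum = 649.437 μs.
Propagation delays (d/s per hop): 120000, 0.273333, 120000 μs; sum = 240000 μs.
End-to-end = 241000 μs.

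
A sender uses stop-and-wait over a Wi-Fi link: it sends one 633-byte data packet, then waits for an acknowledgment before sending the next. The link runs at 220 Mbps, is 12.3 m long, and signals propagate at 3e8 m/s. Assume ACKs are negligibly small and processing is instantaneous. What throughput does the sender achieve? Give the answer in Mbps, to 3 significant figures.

219 Mbps

t_tx = L/R = 5064/220000000 = 2.30182e-05 s.
t_prop = 12.3/300000000 = 4.1e-08 s; RTT = 8.2e-08 s.
Cycle = t_tx + RTT = 2.31002e-05 s.
Throughput = L / cycle = 5064 / 2.31002e-05 = 219 Mbps.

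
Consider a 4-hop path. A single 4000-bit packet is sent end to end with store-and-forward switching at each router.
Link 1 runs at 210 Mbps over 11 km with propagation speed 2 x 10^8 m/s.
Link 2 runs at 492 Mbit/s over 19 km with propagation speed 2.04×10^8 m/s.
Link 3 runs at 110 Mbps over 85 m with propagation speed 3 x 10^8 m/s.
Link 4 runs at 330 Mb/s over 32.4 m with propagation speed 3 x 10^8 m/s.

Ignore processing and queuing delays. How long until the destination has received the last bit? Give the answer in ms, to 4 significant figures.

Transmission delays (L/R per hop): 0.0190476, 0.00813008, 0.0363636, 0.0121212 ms; sum = 0.0756625 ms.
Propagation delays (d/s per hop): 0.055, 0.0931373, 0.000283333, 0.000108 ms; sum = 0.148529 ms.
End-to-end = 0.2242 ms.

0.2242 ms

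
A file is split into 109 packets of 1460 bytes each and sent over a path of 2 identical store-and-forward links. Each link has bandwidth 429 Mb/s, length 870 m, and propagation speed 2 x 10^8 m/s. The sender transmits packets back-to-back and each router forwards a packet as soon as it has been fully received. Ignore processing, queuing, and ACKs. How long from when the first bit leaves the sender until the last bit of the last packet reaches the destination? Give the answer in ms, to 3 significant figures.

3.00 ms

Per-hop transmission t_tx = L/R = 11680/429000000 = 0.0272261 ms.
Per-hop propagation t_prop = 870/200000000 = 0.00435 ms.
Pipeline fill: first packet needs 2·t_tx to clear all hops; remaining 108 packets each add one t_tx.
Total = (2+109-1)·t_tx + 2·t_prop = 110·0.0272261 + 2·0.00435 = 3.00 ms.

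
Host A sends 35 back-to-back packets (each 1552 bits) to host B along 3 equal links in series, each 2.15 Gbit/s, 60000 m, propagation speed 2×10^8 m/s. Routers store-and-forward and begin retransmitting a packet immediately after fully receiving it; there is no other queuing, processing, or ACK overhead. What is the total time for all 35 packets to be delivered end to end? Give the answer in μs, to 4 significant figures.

926.7 μs

Per-hop transmission t_tx = L/R = 1552/2150000000 = 0.72186 μs.
Per-hop propagation t_prop = 60000/200000000 = 300 μs.
Pipeline fill: first packet needs 3·t_tx to clear all hops; remaining 34 packets each add one t_tx.
Total = (3+35-1)·t_tx + 3·t_prop = 37·0.72186 + 3·300 = 926.7 μs.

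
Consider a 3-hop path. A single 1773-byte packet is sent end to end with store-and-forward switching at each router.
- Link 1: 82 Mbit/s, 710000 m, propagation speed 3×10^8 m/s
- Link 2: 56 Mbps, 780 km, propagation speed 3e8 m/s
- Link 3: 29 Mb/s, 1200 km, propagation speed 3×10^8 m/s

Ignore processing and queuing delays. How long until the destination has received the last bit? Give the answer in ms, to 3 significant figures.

9.88 ms

L = 1773 × 8 = 14184 bits.
Transmission delays (L/R per hop): 0.172976, 0.253286, 0.489103 ms; sum = 0.915365 ms.
Propagation delays (d/s per hop): 2.36667, 2.6, 4 ms; sum = 8.96667 ms.
End-to-end = 9.88 ms.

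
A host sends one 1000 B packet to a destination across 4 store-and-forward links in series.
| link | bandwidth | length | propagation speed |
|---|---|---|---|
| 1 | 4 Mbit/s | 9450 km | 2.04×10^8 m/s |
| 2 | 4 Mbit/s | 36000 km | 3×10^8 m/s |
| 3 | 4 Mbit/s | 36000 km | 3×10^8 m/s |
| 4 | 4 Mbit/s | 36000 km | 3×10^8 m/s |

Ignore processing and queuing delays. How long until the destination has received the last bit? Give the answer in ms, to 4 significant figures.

L = 1000 × 8 = 8000 bits.
Transmission delay per hop = L/R = 8000/4000000 = 2 ms; 4 hops → 8 ms.
Propagation delays (d/s per hop): 46.3235, 120, 120, 120 ms; sum = 406.324 ms.
End-to-end = 414.3 ms.

414.3 ms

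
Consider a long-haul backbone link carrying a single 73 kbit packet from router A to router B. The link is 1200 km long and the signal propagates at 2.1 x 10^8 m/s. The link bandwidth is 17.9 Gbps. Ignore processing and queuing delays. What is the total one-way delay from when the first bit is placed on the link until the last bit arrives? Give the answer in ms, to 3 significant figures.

5.72 ms

L = 73000 bits.
Transmission delay = L/R = 73000 / 17900000000 = 0.00407821 ms.
Propagation delay = d/s = 1200000 m / 210000000 m/s = 5.71429 ms.
Total = 5.72 ms.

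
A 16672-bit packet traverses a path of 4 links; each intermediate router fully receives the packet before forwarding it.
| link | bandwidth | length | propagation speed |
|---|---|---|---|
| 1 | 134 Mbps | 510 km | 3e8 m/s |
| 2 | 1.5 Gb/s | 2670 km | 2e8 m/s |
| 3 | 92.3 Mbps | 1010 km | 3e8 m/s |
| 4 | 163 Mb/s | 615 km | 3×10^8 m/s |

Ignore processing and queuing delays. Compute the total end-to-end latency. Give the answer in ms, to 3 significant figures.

20.9 ms

Transmission delays (L/R per hop): 0.124418, 0.0111147, 0.180628, 0.102282 ms; sum = 0.418443 ms.
Propagation delays (d/s per hop): 1.7, 13.35, 3.36667, 2.05 ms; sum = 20.4667 ms.
End-to-end = 20.9 ms.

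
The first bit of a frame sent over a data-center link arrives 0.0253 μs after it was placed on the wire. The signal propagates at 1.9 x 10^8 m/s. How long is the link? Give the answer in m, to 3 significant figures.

4.81 m

d = s × t_prop = 190000000 × 2.53e-08 = 4.81 m.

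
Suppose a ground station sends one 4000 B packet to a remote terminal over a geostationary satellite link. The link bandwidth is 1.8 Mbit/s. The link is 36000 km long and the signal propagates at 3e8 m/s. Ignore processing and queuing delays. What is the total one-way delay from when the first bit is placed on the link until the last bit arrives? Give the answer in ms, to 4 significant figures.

137.8 ms

L = 4000 × 8 = 32000 bits.
Transmission delay = L/R = 32000 / 1800000 = 17.7778 ms.
Propagation delay = d/s = 36000000 m / 300000000 m/s = 120 ms.
Total = 137.8 ms.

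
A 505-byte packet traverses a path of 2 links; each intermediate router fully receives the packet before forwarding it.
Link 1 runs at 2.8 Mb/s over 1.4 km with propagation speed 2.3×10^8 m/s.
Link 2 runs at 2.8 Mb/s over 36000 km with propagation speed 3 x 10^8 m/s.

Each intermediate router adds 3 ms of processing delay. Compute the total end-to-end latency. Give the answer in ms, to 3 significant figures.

L = 505 × 8 = 4040 bits.
Transmission delay per hop = L/R = 4040/2800000 = 1.44286 ms; 2 hops → 2.88571 ms.
Propagation delays (d/s per hop): 0.00608696, 120 ms; sum = 120.006 ms.
Processing at 1 router(s): 1 × 3 ms = 3 ms.
End-to-end = 126 ms.

126 ms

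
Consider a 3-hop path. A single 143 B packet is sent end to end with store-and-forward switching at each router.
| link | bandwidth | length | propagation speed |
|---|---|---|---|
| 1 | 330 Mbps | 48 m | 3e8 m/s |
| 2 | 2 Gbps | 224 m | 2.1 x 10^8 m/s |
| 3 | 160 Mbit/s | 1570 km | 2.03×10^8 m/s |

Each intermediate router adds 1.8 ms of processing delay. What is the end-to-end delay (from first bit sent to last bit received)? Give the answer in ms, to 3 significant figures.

11.3 ms

L = 143 × 8 = 1144 bits.
Transmission delays (L/R per hop): 0.00346667, 0.000572, 0.00715 ms; sum = 0.0111887 ms.
Propagation delays (d/s per hop): 0.00016, 0.00106667, 7.73399 ms; sum = 7.73522 ms.
Processing at 2 router(s): 2 × 1.8 ms = 3.6 ms.
End-to-end = 11.3 ms.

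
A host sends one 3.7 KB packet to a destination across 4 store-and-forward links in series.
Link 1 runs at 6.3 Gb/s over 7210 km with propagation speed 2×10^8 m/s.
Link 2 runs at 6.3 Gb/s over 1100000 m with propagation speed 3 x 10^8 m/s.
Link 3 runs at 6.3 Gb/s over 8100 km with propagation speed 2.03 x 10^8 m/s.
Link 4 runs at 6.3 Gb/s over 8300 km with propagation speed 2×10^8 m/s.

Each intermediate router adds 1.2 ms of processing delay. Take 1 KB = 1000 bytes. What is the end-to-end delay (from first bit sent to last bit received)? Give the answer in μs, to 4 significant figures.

124700 μs

L = 29600 bits.
Transmission delay per hop = L/R = 29600/6300000000 = 4.69841 μs; 4 hops → 18.7937 μs.
Propagation delays (d/s per hop): 36050, 3666.67, 39901.5, 41500 μs; sum = 121118 μs.
Processing at 3 router(s): 3 × 1.2 ms = 3600 μs.
End-to-end = 124700 μs.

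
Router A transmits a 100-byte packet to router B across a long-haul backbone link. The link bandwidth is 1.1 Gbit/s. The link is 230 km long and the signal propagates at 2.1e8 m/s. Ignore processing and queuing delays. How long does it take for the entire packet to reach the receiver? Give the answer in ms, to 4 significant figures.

L = 100 × 8 = 800 bits.
Transmission delay = L/R = 800 / 1100000000 = 0.000727273 ms.
Propagation delay = d/s = 230000 m / 210000000 m/s = 1.09524 ms.
Total = 1.096 ms.

1.096 ms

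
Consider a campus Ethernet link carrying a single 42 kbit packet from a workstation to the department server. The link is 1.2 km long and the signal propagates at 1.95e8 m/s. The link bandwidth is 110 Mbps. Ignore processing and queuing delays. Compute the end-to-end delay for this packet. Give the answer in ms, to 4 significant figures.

L = 42000 bits.
Transmission delay = L/R = 42000 / 110000000 = 0.381818 ms.
Propagation delay = d/s = 1200 m / 195000000 m/s = 0.00615385 ms.
Total = 0.3880 ms.

0.3880 ms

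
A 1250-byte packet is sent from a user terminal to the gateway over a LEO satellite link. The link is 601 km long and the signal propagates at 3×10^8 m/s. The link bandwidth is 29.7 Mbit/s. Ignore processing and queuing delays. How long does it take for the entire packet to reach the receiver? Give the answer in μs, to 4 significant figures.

L = 1250 × 8 = 10000 bits.
Transmission delay = L/R = 10000 / 29700000 = 336.7 μs.
Propagation delay = d/s = 601000 m / 300000000 m/s = 2003.33 μs.
Total = 2340 μs.

2340 μs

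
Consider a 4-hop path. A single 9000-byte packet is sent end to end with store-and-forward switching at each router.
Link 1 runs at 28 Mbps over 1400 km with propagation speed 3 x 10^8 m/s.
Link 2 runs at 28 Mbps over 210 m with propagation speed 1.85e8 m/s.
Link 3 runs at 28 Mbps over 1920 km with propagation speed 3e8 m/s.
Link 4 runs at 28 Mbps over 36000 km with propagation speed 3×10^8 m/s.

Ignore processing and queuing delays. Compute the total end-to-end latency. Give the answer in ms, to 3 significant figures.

L = 9000 × 8 = 72000 bits.
Transmission delay per hop = L/R = 72000/28000000 = 2.57143 ms; 4 hops → 10.2857 ms.
Propagation delays (d/s per hop): 4.66667, 0.00113514, 6.4, 120 ms; sum = 131.068 ms.
End-to-end = 141 ms.

141 ms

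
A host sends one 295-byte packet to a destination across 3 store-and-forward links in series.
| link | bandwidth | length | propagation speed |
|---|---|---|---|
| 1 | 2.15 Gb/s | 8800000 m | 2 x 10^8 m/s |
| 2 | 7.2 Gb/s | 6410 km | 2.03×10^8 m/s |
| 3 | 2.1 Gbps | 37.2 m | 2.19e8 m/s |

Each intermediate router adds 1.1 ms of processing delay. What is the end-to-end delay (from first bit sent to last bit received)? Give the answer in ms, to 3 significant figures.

L = 295 × 8 = 2360 bits.
Transmission delays (L/R per hop): 0.00109767, 0.000327778, 0.00112381 ms; sum = 0.00254926 ms.
Propagation delays (d/s per hop): 44, 31.5764, 0.000169863 ms; sum = 75.5765 ms.
Processing at 2 router(s): 2 × 1.1 ms = 2.2 ms.
End-to-end = 77.8 ms.

77.8 ms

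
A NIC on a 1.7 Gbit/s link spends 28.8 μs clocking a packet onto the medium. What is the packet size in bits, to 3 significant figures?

L = R × t_tx = 1700000000 b/s × 2.88e-05 s = 48960 bits.

49000 bits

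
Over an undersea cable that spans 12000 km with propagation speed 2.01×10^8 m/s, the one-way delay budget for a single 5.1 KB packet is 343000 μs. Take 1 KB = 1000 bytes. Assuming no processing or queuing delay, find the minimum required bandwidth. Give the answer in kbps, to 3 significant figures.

144 kbps

L = 40800 bits.
Propagation delay = 12000000 / 2.01e+08 = 59701.5 μs.
Transmission budget = 343000 − 59701.5 = 283299 μs.
R ≥ L / t_tx = 40800 bits / 0.283299 s = 144 kbps.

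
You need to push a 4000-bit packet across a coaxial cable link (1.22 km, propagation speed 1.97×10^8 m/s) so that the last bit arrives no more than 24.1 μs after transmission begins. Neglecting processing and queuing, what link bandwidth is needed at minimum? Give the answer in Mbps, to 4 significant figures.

223.4 Mbps

Propagation delay = 1220 / 197000000 = 6.19289 μs.
Transmission budget = 24.1 − 6.19289 = 17.9071 μs.
R ≥ L / t_tx = 4000 bits / 1.79071e-05 s = 223.4 Mbps.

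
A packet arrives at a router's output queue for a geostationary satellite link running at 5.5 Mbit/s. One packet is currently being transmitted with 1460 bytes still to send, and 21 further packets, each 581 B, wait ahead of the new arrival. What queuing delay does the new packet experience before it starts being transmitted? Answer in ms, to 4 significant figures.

19.87 ms

Each queued packet: L/R = 4648/5500000 = 0.845091 ms.
21 queued → 17.7469 ms.
Plus remaining 11680 bits of current packet: 2.12364 ms.
Queuing delay = 19.87 ms.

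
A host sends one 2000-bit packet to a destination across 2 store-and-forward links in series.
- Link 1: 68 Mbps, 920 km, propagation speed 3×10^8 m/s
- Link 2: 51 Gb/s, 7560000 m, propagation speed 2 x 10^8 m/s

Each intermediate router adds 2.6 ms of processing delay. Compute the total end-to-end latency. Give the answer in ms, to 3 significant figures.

Transmission delays (L/R per hop): 0.0294118, 3.92157e-05 ms; sum = 0.029451 ms.
Propagation delays (d/s per hop): 3.06667, 37.8 ms; sum = 40.8667 ms.
Processing at 1 router(s): 1 × 2.6 ms = 2.6 ms.
End-to-end = 43.5 ms.

43.5 ms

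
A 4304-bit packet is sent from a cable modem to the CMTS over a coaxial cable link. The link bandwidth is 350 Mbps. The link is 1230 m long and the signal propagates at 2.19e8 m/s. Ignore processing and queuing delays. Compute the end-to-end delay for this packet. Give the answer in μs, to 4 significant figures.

Transmission delay = L/R = 4304 / 350000000 = 12.2971 μs.
Propagation delay = d/s = 1230 m / 219000000 m/s = 5.61644 μs.
Total = 17.91 μs.

17.91 μs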